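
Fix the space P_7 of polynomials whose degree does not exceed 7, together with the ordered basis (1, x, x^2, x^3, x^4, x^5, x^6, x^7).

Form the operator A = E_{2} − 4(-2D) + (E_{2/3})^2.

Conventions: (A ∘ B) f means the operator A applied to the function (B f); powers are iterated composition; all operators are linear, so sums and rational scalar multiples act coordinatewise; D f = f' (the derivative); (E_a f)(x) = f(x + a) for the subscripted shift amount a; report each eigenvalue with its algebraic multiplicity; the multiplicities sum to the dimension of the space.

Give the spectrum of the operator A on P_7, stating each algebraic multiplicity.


image of 1: 2
image of x: 2x + 34/3
image of x^2: 2x^2 + (68/3)x + 52/9
image of x^3: 2x^3 + 34x^2 + (52/3)x + 280/27
image of x^4: 2x^4 + (136/3)x^3 + (104/3)x^2 + (1120/27)x + 1552/81
image of x^5: 2x^5 + (170/3)x^4 + (520/9)x^3 + (2800/27)x^2 + (7760/81)x + 8800/243
image of x^6: 2x^6 + 68x^5 + (260/3)x^4 + (5600/27)x^3 + (7760/27)x^2 + (17600/81)x + 50752/729
image of x^7: 2x^7 + (238/3)x^6 + (364/3)x^5 + (9800/27)x^4 + (54320/81)x^3 + (61600/81)x^2 + (355264/729)x + 296320/2187
the matrix is upper triangular; its diagonal is (2, 2, 2, 2, 2, 2, 2, 2)
for a triangular matrix the eigenvalues are the diagonal entries, with algebraic multiplicity their repetition count

λ = 2 (multiplicity 8)


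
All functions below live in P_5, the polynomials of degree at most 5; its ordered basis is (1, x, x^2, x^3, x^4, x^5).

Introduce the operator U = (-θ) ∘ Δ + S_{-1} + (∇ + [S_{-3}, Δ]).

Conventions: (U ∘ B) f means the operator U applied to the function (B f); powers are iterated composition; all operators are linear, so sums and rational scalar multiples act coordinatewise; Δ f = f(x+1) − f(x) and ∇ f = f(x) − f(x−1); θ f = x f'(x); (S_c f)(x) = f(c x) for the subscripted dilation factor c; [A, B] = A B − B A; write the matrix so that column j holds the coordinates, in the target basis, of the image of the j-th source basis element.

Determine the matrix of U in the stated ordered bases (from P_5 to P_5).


the matrix is [[1, 5, -9, 29, -81, 245]; [0, -1, -24, 66, -336, 1190]; [0, 0, 1, 105, -450, 2510]; [0, 0, 0, -1, -440, 2120]; [0, 0, 0, 0, 1, 1605]; [0, 0, 0, 0, 0, -1]] (rows listed top to bottom)

image of 1: 1
image of x: -x + 5
image of x^2: x^2 - 24x - 9
image of x^3: -x^3 + 105x^2 + 66x + 29
image of x^4: x^4 - 440x^3 - 450x^2 - 336x - 81
image of x^5: -x^5 + 1605x^4 + 2120x^3 + 2510x^2 + 1190x + 245
each image's coordinates form column j of the matrix


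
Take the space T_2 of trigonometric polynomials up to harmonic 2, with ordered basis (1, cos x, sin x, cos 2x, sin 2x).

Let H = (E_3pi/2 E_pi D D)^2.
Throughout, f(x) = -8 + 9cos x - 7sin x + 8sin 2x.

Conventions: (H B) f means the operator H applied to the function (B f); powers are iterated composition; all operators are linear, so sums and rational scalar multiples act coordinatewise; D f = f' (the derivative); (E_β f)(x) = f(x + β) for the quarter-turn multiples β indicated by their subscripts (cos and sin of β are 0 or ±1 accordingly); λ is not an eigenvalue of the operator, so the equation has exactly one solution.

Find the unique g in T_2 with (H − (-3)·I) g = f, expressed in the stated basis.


write g with unknown coordinates in the stated basis and equate coefficients in (H − (-3)·I) g = f
solving from the highest basis element down gives g = -8/3 + (9/2)cos x - (7/2)sin x + (8/19)sin 2x
check: H g = -(9/2)cos x + (7/2)sin x + (128/19)sin 2x
so H g − (-3)·g = -8 + 9cos x - 7sin x + 8sin 2x = f ✓

the result is g(x) = -8/3 + (9/2)cos x - (7/2)sin x + (8/19)sin 2x


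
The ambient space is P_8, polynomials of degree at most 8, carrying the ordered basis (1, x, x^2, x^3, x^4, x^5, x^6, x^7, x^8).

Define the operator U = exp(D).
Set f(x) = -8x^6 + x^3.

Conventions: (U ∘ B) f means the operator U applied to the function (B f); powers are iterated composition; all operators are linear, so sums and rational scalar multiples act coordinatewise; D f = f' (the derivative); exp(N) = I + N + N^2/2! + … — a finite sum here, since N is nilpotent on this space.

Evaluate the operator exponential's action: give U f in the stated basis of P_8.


order-1 term: -48x^5 + 3x^2
order-2 term: -120x^4 + 3x
order-3 term: -160x^3 + 1
order-4 term: -120x^2
order-5 term: -48x
order-6 term: -8
the series for exp(D) f terminates at order 6
exp(D) f = -8x^6 - 48x^5 - 120x^4 - 159x^3 - 117x^2 - 45x - 7

g(x) = -8x^6 - 48x^5 - 120x^4 - 159x^3 - 117x^2 - 45x - 7


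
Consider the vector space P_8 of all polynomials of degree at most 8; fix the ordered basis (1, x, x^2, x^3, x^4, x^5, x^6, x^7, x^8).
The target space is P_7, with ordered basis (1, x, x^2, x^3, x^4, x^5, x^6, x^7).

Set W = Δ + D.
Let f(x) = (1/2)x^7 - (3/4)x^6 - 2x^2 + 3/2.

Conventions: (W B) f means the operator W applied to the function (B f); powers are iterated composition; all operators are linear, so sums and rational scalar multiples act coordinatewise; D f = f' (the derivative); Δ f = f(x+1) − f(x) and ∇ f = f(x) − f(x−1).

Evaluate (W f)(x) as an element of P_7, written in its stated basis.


Δ f = (7/2)x^6 + 6x^5 + (25/4)x^4 + (5/2)x^3 - (3/4)x^2 - 5x - 9/4
D f = (7/2)x^6 - (9/2)x^5 - 4x
(Δ + D) f = 7x^6 + (3/2)x^5 + (25/4)x^4 + (5/2)x^3 - (3/4)x^2 - 9x - 9/4

the image equals g(x) = 7x^6 + (3/2)x^5 + (25/4)x^4 + (5/2)x^3 - (3/4)x^2 - 9x - 9/4


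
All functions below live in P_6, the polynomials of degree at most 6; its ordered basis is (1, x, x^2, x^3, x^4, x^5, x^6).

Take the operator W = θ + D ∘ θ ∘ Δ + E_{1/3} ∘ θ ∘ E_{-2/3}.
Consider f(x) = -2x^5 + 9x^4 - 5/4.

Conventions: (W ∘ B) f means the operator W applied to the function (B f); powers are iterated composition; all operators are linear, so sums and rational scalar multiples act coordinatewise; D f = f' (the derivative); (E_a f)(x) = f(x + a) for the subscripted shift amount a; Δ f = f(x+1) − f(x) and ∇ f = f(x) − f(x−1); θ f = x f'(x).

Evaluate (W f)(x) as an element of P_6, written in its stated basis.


θ f = -10x^5 + 36x^4
Δ f = -10x^4 + 16x^3 + 34x^2 + 26x + 7
θ Δ f = -40x^4 + 48x^3 + 68x^2 + 26x
D θ Δ f = -160x^3 + 144x^2 + 136x + 26
E_{-2/3} f = -2x^5 + (47/3)x^4 - (296/9)x^3 + (808/27)x^2 - (1024/81)x + 769/972
θ E_{-2/3} f = -10x^5 + (188/3)x^4 - (296/3)x^3 + (1616/27)x^2 - (1024/81)x
E_{1/3} θ E_{-2/3} f = -10x^5 + 46x^4 - (236/9)x^3 - (20/27)x^2 + (82/27)x - 118/243
(θ + D ∘ θ ∘ Δ + E_{1/3} ∘ θ ∘ E_{-2/3}) f = -20x^5 + 82x^4 - (1676/9)x^3 + (3868/27)x^2 + (3754/27)x + 6200/243

g(x) = -20x^5 + 82x^4 - (1676/9)x^3 + (3868/27)x^2 + (3754/27)x + 6200/243


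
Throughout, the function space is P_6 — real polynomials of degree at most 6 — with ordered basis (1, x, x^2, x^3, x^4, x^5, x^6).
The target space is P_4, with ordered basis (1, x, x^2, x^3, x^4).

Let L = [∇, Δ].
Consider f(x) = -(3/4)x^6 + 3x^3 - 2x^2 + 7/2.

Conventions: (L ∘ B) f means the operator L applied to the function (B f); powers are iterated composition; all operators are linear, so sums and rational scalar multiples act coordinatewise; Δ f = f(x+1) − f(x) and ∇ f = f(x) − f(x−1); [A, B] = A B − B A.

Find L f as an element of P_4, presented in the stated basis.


Δ f = -(9/2)x^5 - (45/4)x^4 - 15x^3 - (9/4)x^2 + (1/2)x + 1/4
∇ Δ f = -(45/2)x^4 - (45/2)x^2 + 18x - 11/2
∇ f = -(9/2)x^5 + (45/4)x^4 - 15x^3 + (81/4)x^2 - (35/2)x + 23/4
Δ ∇ f = -(45/2)x^4 - (45/2)x^2 + 18x - 11/2
[∇, Δ] f = 0

g(x) = 0


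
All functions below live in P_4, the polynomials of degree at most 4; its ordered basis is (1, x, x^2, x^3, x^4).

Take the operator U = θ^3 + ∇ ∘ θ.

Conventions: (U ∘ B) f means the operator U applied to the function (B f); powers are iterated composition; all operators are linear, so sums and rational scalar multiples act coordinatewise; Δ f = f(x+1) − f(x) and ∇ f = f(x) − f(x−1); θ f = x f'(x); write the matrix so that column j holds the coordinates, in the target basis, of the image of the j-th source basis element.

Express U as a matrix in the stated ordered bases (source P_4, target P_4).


the matrix is [[0, 1, -2, 3, -4]; [0, 1, 4, -9, 16]; [0, 0, 8, 9, -24]; [0, 0, 0, 27, 16]; [0, 0, 0, 0, 64]] (rows listed top to bottom)

image of 1: 0
image of x: x + 1
image of x^2: 8x^2 + 4x - 2
image of x^3: 27x^3 + 9x^2 - 9x + 3
image of x^4: 64x^4 + 16x^3 - 24x^2 + 16x - 4
each image's coordinates form column j of the matrix


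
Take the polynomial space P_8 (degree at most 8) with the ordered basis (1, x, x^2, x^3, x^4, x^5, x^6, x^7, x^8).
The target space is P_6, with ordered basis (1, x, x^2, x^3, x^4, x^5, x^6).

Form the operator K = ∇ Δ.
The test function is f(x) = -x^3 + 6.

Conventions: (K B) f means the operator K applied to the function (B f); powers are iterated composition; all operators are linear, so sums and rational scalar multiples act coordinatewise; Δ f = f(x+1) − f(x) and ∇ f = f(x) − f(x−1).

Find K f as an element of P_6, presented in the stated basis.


Δ f = -3x^2 - 3x - 1
∇ Δ f = -6x

the image equals g(x) = -6x


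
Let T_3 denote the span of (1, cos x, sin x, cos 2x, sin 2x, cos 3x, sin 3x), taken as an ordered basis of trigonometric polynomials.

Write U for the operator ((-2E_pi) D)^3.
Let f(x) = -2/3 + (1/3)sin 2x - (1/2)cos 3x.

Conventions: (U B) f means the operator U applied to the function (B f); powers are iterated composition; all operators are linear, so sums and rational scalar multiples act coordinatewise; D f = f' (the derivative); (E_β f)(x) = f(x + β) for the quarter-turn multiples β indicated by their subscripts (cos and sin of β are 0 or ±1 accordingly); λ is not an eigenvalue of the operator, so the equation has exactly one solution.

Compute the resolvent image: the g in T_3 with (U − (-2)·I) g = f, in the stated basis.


g(x) = -1/3 - (16/3075)cos 2x + (1/6150)sin 2x - (1/46660)cos 3x + (27/11665)sin 3x

write g with unknown coordinates in the stated basis and equate coefficients in (U − (-2)·I) g = f
solving from the highest basis element down gives g = -1/3 - (16/3075)cos 2x + (1/6150)sin 2x - (1/46660)cos 3x + (27/11665)sin 3x
check: U g = (32/3075)cos 2x + (1024/3075)sin 2x - (5832/11665)cos 3x - (54/11665)sin 3x
so U g − (-2)·g = -2/3 + (1/3)sin 2x - (1/2)cos 3x = f ✓


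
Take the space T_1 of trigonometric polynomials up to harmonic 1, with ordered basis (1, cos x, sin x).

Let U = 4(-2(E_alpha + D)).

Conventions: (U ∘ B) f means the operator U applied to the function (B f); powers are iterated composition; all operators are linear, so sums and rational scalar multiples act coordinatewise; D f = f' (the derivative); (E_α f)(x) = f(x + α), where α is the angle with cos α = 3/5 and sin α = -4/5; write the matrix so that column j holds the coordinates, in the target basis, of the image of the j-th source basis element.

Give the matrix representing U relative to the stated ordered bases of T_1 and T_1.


image of 1: -8
image of cos x: -(24/5)cos x + (8/5)sin x
image of sin x: -(8/5)cos x - (24/5)sin x
each image's coordinates form column j of the matrix

the matrix is [[-8, 0, 0]; [0, -24/5, -8/5]; [0, 8/5, -24/5]] (rows listed top to bottom)


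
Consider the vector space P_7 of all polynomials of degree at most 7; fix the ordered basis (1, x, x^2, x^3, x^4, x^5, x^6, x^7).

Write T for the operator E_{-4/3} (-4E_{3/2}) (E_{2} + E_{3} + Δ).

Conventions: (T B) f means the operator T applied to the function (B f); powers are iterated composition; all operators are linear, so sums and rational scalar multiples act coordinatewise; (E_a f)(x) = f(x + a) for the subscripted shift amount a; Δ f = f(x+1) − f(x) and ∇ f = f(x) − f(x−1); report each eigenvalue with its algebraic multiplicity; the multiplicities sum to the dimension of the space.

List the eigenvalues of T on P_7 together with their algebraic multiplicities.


image of 1: -8
image of x: -8x - 76/3
image of x^2: -8x^2 - (152/3)x - 578/9
image of x^3: -8x^3 - 76x^2 - (578/3)x - 4699/27
image of x^4: -8x^4 - (304/3)x^3 - (1156/3)x^2 - (18796/27)x - 80641/162
image of x^5: -8x^5 - (380/3)x^4 - (5780/9)x^3 - (46990/27)x^2 - (403205/162)x - 1432099/972
image of x^6: -8x^6 - 152x^5 - (2890/3)x^4 - (93980/27)x^3 - (403205/54)x^2 - (1432099/162)x - 25995169/5832
image of x^7: -8x^7 - (532/3)x^6 - (4046/3)x^5 - (164465/27)x^4 - (2822435/162)x^3 - (10024693/324)x^2 - (181966183/5832)x - 478721899/34992
the matrix is upper triangular; its diagonal is (-8, -8, -8, -8, -8, -8, -8, -8)
for a triangular matrix the eigenvalues are the diagonal entries, with algebraic multiplicity their repetition count

λ = -8 (multiplicity 8)


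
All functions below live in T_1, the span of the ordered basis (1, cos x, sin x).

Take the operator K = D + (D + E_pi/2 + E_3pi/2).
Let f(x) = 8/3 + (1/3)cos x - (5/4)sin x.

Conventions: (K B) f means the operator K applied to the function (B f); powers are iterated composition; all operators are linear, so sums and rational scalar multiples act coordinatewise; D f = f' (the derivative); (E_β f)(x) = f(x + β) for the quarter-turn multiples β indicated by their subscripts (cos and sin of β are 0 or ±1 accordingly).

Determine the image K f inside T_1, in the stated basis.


D f = -(5/4)cos x - (1/3)sin x
D f = -(5/4)cos x - (1/3)sin x
E_pi/2 f = 8/3 - (5/4)cos x - (1/3)sin x
E_3pi/2 f = 8/3 + (5/4)cos x + (1/3)sin x
(D + E_pi/2 + E_3pi/2) f = 16/3 - (5/4)cos x - (1/3)sin x
(D + (D + E_pi/2 + E_3pi/2)) f = 16/3 - (5/2)cos x - (2/3)sin x

g(x) = 16/3 - (5/2)cos x - (2/3)sin x


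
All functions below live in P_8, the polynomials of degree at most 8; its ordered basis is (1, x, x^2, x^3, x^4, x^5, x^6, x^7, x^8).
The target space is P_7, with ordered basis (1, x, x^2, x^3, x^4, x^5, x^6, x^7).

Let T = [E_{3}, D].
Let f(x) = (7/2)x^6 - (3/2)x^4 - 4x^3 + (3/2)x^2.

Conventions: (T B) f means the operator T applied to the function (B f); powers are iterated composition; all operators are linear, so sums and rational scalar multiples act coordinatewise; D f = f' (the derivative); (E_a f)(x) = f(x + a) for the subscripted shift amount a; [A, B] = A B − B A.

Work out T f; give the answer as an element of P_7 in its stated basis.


D f = 21x^5 - 6x^3 - 12x^2 + 3x
E_{3} D f = 21x^5 + 315x^4 + 1884x^3 + 5604x^2 + 8274x + 4842
E_{3} f = (7/2)x^6 + 63x^5 + 471x^4 + 1868x^3 + 4137x^2 + 4842x + 4671/2
D E_{3} f = 21x^5 + 315x^4 + 1884x^3 + 5604x^2 + 8274x + 4842
[E_{3}, D] f = 0

the result is g(x) = 0


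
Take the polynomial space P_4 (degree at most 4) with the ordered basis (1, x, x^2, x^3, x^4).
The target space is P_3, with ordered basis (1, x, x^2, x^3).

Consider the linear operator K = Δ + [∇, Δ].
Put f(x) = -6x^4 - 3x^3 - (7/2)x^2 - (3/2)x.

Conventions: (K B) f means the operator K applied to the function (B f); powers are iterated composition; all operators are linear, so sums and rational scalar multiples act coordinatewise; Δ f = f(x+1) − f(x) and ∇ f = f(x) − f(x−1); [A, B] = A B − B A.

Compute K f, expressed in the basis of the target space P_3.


the result is g(x) = -24x^3 - 45x^2 - 40x - 14

Δ f = -24x^3 - 45x^2 - 40x - 14
Δ f = -24x^3 - 45x^2 - 40x - 14
∇ Δ f = -72x^2 - 18x - 19
∇ f = -24x^3 + 27x^2 - 22x + 5
Δ ∇ f = -72x^2 - 18x - 19
[∇, Δ] f = 0
(Δ + [∇, Δ]) f = -24x^3 - 45x^2 - 40x - 14


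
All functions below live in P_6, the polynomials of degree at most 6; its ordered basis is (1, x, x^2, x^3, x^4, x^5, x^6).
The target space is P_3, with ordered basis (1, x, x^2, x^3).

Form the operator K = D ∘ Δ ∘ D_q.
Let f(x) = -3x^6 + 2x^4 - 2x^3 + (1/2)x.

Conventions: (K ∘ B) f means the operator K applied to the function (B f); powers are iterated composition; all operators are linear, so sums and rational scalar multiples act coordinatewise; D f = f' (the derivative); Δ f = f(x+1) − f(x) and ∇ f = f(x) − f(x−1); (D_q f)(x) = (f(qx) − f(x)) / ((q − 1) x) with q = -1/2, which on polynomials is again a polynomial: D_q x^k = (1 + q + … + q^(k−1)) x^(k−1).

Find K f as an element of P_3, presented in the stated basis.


D_q f = -(63/32)x^5 + (5/4)x^3 - (3/2)x^2 + 1/2
Δ D_q f = -(315/32)x^4 - (315/16)x^3 - (255/16)x^2 - (291/32)x - 71/32
D Δ D_q f = -(315/8)x^3 - (945/16)x^2 - (255/8)x - 291/32

the image equals g(x) = -(315/8)x^3 - (945/16)x^2 - (255/8)x - 291/32


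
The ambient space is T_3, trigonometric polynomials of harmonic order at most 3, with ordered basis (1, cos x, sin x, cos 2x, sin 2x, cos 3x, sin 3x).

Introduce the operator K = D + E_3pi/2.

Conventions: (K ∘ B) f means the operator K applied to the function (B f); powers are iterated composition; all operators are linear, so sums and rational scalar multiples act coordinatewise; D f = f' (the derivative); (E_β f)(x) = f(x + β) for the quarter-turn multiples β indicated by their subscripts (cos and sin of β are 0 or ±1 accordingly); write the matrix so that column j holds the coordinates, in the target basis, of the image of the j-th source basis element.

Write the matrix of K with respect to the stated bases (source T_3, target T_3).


the matrix is [[1, 0, 0, 0, 0, 0, 0]; [0, 0, 0, 0, 0, 0, 0]; [0, 0, 0, 0, 0, 0, 0]; [0, 0, 0, -1, 2, 0, 0]; [0, 0, 0, -2, -1, 0, 0]; [0, 0, 0, 0, 0, 0, 4]; [0, 0, 0, 0, 0, -4, 0]] (rows listed top to bottom)

image of 1: 1
image of cos x: 0
image of sin x: 0
image of cos 2x: -cos 2x - 2sin 2x
image of sin 2x: 2cos 2x - sin 2x
image of cos 3x: -4sin 3x
image of sin 3x: 4cos 3x
each image's coordinates form column j of the matrix


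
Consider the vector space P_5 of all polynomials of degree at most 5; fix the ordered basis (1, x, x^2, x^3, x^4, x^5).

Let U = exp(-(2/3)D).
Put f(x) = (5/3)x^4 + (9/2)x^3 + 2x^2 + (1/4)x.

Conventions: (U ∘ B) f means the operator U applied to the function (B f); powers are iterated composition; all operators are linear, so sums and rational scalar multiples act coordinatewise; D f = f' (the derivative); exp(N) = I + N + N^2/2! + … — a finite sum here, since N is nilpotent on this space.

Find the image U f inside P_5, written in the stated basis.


g(x) = (5/3)x^4 + (1/18)x^3 - (23/9)x^2 + (521/324)x - 137/486

order-1 term: -(40/9)x^3 - 9x^2 - (8/3)x - 1/6
order-2 term: (40/9)x^2 + 6x + 8/9
order-3 term: -(160/81)x - 4/3
order-4 term: 80/243
the series for exp(-(2/3)D) f terminates at order 4
exp(-(2/3)D) f = (5/3)x^4 + (1/18)x^3 - (23/9)x^2 + (521/324)x - 137/486


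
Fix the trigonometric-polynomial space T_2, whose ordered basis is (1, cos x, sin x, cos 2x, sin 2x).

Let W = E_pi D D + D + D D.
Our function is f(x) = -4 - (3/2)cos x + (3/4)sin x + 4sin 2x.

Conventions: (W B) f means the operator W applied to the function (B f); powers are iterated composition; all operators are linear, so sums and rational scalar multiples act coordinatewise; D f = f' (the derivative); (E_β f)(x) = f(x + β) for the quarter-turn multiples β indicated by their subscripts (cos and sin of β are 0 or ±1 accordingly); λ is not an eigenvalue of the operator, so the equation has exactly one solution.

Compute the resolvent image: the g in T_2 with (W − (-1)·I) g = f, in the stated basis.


the result is g(x) = -4 - (9/8)cos x - (3/8)sin x - (8/53)cos 2x - (28/53)sin 2x

write g with unknown coordinates in the stated basis and equate coefficients in (W − (-1)·I) g = f
solving from the highest basis element down gives g = -4 - (9/8)cos x - (3/8)sin x - (8/53)cos 2x - (28/53)sin 2x
check: W g = -(3/8)cos x + (9/8)sin x + (8/53)cos 2x + (240/53)sin 2x
so W g − (-1)·g = -4 - (3/2)cos x + (3/4)sin x + 4sin 2x = f ✓


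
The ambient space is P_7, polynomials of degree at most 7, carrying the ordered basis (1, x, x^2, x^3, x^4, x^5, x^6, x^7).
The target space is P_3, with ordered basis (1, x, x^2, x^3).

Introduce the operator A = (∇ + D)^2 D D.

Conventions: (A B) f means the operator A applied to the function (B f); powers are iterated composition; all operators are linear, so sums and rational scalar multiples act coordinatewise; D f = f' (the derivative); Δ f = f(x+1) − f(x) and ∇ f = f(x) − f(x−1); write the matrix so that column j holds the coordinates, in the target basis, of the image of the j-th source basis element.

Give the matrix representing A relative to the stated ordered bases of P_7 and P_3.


image of 1: 0
image of x: 0
image of x^2: 0
image of x^3: 0
image of x^4: 96
image of x^5: 480x - 240
image of x^6: 1440x^2 - 1440x + 660
image of x^7: 3360x^3 - 5040x^2 + 4620x - 1680
each image's coordinates form column j of the matrix

the matrix is [[0, 0, 0, 0, 96, -240, 660, -1680]; [0, 0, 0, 0, 0, 480, -1440, 4620]; [0, 0, 0, 0, 0, 0, 1440, -5040]; [0, 0, 0, 0, 0, 0, 0, 3360]] (rows listed top to bottom)


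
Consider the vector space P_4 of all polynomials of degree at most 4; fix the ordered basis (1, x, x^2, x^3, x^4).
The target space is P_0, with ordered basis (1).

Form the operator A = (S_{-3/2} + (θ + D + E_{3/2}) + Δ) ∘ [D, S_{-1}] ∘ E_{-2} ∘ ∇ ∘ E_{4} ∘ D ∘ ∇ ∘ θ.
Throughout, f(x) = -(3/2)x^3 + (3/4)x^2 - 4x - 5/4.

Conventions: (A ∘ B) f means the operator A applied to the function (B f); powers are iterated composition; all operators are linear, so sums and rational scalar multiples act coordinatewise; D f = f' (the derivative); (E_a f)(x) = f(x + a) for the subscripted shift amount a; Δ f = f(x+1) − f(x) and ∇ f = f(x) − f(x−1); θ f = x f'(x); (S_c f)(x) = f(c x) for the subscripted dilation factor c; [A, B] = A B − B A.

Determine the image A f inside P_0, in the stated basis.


the image equals g(x) = 0

θ f = -(9/2)x^3 + (3/2)x^2 - 4x
∇ θ f = -(27/2)x^2 + (33/2)x - 10
D (∇ ∘ θ) f = -27x + 33/2
E_{4} D (∇ ∘ θ) f = -27x - 183/2
∇ E_{4} D (∇ ∘ θ) f = -27
E_{-2} (∇ ∘ E_{4} ∘ D) (∇ ∘ θ) f = -27
S_{-1} (E_{-2} ∘ ∇ ∘ E_{4} ∘ D ∘ ∇ ∘ θ) f = -27
D S_{-1} (E_{-2} ∘ ∇ ∘ E_{4} ∘ D ∘ ∇ ∘ θ) f = 0
D (E_{-2} ∘ ∇ ∘ E_{4} ∘ D ∘ ∇ ∘ θ) f = 0
S_{-1} D (E_{-2} ∘ ∇ ∘ E_{4} ∘ D ∘ ∇ ∘ θ) f = 0
[D, S_{-1}] (E_{-2} ∘ ∇ ∘ E_{4} ∘ D ∘ ∇ ∘ θ) f = 0
S_{-3/2} [D, S_{-1}] (E_{-2} ∘ ∇ ∘ E_{4} ∘ D ∘ ∇ ∘ θ) f = 0
θ [D, S_{-1}] (E_{-2} ∘ ∇ ∘ E_{4} ∘ D ∘ ∇ ∘ θ) f = 0
D [D, S_{-1}] (E_{-2} ∘ ∇ ∘ E_{4} ∘ D ∘ ∇ ∘ θ) f = 0
E_{3/2} [D, S_{-1}] (E_{-2} ∘ ∇ ∘ E_{4} ∘ D ∘ ∇ ∘ θ) f = 0
(θ + D + E_{3/2}) [D, S_{-1}] (E_{-2} ∘ ∇ ∘ E_{4} ∘ D ∘ ∇ ∘ θ) f = 0
Δ [D, S_{-1}] (E_{-2} ∘ ∇ ∘ E_{4} ∘ D ∘ ∇ ∘ θ) f = 0
(S_{-3/2} + (θ + D + E_{3/2}) + Δ) [D, S_{-1}] (E_{-2} ∘ ∇ ∘ E_{4} ∘ D ∘ ∇ ∘ θ) f = 0


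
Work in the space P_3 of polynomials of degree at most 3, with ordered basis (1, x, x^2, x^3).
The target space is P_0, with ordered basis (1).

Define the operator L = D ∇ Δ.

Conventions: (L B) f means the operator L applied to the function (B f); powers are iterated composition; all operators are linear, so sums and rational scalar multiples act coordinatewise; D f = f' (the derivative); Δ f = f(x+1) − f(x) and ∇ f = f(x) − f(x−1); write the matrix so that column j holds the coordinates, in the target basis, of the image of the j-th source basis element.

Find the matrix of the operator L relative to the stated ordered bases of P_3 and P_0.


the matrix is [[0, 0, 0, 6]] (rows listed top to bottom)

image of 1: 0
image of x: 0
image of x^2: 0
image of x^3: 6
each image's coordinates form column j of the matrix


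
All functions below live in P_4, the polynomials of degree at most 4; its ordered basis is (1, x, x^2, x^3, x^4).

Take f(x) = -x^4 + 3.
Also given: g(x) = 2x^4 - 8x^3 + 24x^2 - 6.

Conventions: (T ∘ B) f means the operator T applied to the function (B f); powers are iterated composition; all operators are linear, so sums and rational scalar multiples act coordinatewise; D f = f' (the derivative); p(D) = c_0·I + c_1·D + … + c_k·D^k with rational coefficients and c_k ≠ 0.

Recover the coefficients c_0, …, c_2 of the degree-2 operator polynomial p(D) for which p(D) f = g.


D^0 f = -x^4 + 3
D^1 f = -4x^3
D^2 f = -12x^2
matching coefficients of g against c_0 f + c_1 Df + … from the top degree down determines the c_i
solution: c_0 = -2, c_1 = 2, c_2 = -2

p(D) = -2·I + 2·D − 2·D^2, i.e. c_0 = -2, c_1 = 2, c_2 = -2


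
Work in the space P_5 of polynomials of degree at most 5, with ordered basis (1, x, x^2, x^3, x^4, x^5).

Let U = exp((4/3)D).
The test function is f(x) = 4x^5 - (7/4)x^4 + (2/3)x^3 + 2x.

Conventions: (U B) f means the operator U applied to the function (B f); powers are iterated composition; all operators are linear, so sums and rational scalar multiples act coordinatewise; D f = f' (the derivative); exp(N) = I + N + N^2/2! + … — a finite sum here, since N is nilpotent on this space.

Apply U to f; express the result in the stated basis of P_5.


the result is g(x) = 4x^5 + (299/12)x^4 + (562/9)x^3 + (2128/27)x^2 + (4226/81)x + 3784/243

order-1 term: (80/3)x^4 - (28/3)x^3 + (8/3)x^2 + 8/3
order-2 term: (640/9)x^3 - (56/3)x^2 + (32/9)x
order-3 term: (2560/27)x^2 - (448/27)x + 128/81
order-4 term: (5120/81)x - 448/81
order-5 term: 4096/243
the series for exp((4/3)D) f terminates at order 5
exp((4/3)D) f = 4x^5 + (299/12)x^4 + (562/9)x^3 + (2128/27)x^2 + (4226/81)x + 3784/243


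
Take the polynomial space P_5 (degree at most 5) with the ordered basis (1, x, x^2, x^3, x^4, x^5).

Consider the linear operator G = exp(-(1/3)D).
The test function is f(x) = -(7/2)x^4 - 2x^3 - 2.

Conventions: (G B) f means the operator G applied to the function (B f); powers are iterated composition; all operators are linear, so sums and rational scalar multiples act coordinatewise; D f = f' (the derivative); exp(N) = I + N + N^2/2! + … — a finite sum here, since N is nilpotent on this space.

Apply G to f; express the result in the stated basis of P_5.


order-1 term: (14/3)x^3 + 2x^2
order-2 term: -(7/3)x^2 - (2/3)x
order-3 term: (14/27)x + 2/27
order-4 term: -7/162
the series for exp(-(1/3)D) f terminates at order 4
exp(-(1/3)D) f = -(7/2)x^4 + (8/3)x^3 - (1/3)x^2 - (4/27)x - 319/162

the image equals g(x) = -(7/2)x^4 + (8/3)x^3 - (1/3)x^2 - (4/27)x - 319/162


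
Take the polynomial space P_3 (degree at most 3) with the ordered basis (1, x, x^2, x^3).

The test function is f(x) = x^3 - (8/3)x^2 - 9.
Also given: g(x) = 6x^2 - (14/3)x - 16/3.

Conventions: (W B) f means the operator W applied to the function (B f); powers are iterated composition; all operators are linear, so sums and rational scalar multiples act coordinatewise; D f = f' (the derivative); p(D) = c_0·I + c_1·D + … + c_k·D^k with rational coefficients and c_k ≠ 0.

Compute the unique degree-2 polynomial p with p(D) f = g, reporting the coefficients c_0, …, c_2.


p(D) = 2·D + D^2, i.e. c_0 = 0, c_1 = 2, c_2 = 1

D^0 f = x^3 - (8/3)x^2 - 9
D^1 f = 3x^2 - (16/3)x
D^2 f = 6x - 16/3
matching coefficients of g against c_0 f + c_1 Df + … from the top degree down determines the c_i
solution: c_0 = 0, c_1 = 2, c_2 = 1


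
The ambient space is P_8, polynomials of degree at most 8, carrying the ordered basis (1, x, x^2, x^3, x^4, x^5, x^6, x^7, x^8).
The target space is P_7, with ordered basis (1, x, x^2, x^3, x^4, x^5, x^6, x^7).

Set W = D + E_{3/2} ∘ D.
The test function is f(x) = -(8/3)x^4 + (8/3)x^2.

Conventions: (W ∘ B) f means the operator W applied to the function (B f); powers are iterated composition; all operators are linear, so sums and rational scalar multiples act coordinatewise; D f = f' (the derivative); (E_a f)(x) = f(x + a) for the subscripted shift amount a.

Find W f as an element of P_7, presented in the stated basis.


g(x) = -(64/3)x^3 - 48x^2 - (184/3)x - 28

D f = -(32/3)x^3 + (16/3)x
D f = -(32/3)x^3 + (16/3)x
E_{3/2} D f = -(32/3)x^3 - 48x^2 - (200/3)x - 28
(D + E_{3/2} ∘ D) f = -(64/3)x^3 - 48x^2 - (184/3)x - 28


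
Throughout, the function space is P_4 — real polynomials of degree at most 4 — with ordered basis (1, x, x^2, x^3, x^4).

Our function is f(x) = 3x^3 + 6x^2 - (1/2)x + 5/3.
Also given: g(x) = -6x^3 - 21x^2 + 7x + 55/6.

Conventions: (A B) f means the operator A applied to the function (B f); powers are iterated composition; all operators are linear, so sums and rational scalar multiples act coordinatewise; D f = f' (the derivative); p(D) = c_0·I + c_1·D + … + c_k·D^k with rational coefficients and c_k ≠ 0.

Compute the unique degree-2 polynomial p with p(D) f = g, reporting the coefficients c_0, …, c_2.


p(D) = -2·I − D + D^2, i.e. c_0 = -2, c_1 = -1, c_2 = 1

D^0 f = 3x^3 + 6x^2 - (1/2)x + 5/3
D^1 f = 9x^2 + 12x - 1/2
D^2 f = 18x + 12
matching coefficients of g against c_0 f + c_1 Df + … from the top degree down determines the c_i
solution: c_0 = -2, c_1 = -1, c_2 = 1


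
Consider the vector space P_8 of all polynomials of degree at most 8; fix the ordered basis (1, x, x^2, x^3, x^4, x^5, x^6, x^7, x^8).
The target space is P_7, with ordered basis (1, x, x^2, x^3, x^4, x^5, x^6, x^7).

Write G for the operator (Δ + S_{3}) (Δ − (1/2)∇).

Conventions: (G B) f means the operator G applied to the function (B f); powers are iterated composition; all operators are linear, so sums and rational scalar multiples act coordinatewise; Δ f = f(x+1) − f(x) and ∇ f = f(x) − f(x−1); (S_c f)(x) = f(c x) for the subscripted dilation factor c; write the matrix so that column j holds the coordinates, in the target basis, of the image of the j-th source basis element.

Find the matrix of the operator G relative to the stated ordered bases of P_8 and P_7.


the matrix is [[0, 1/2, 5/2, 13/2, 29/2, 61/2, 125/2, 253/2, 509/2]; [0, 0, 3, 33/2, 30, 175/2, 189, 917/2, 1020]; [0, 0, 0, 27/2, 87, 105, 795/2, 1449/2, 2086]; [0, 0, 0, 0, 54, 415, 390, 3745/2, 2436]; [0, 0, 0, 0, 0, 405/2, 3675/2, 3255/2, 9415]; [0, 0, 0, 0, 0, 0, 729, 15351/2, 7140]; [0, 0, 0, 0, 0, 0, 0, 5103/2, 30646]; [0, 0, 0, 0, 0, 0, 0, 0, 8748]] (rows listed top to bottom)

image of 1: 0
image of x: 1/2
image of x^2: 3x + 5/2
image of x^3: (27/2)x^2 + (33/2)x + 13/2
image of x^4: 54x^3 + 87x^2 + 30x + 29/2
image of x^5: (405/2)x^4 + 415x^3 + 105x^2 + (175/2)x + 61/2
image of x^6: 729x^5 + (3675/2)x^4 + 390x^3 + (795/2)x^2 + 189x + 125/2
image of x^7: (5103/2)x^6 + (15351/2)x^5 + (3255/2)x^4 + (3745/2)x^3 + (1449/2)x^2 + (917/2)x + 253/2
image of x^8: 8748x^7 + 30646x^6 + 7140x^5 + 9415x^4 + 2436x^3 + 2086x^2 + 1020x + 509/2
each image's coordinates form column j of the matrix


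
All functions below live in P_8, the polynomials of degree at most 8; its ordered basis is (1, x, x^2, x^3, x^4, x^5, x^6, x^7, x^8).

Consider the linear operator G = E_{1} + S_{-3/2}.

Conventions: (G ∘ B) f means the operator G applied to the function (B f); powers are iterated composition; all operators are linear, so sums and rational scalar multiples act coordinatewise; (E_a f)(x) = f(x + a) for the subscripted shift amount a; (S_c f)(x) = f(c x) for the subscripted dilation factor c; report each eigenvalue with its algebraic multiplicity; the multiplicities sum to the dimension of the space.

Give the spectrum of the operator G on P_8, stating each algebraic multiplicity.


λ = -2059/128 (multiplicity 1), λ = -211/32 (multiplicity 1), λ = -19/8 (multiplicity 1), λ = -1/2 (multiplicity 1), λ = 2 (multiplicity 1), λ = 13/4 (multiplicity 1), λ = 97/16 (multiplicity 1), λ = 793/64 (multiplicity 1), λ = 6817/256 (multiplicity 1)

image of 1: 2
image of x: -(1/2)x + 1
image of x^2: (13/4)x^2 + 2x + 1
image of x^3: -(19/8)x^3 + 3x^2 + 3x + 1
image of x^4: (97/16)x^4 + 4x^3 + 6x^2 + 4x + 1
image of x^5: -(211/32)x^5 + 5x^4 + 10x^3 + 10x^2 + 5x + 1
image of x^6: (793/64)x^6 + 6x^5 + 15x^4 + 20x^3 + 15x^2 + 6x + 1
image of x^7: -(2059/128)x^7 + 7x^6 + 21x^5 + 35x^4 + 35x^3 + 21x^2 + 7x + 1
image of x^8: (6817/256)x^8 + 8x^7 + 28x^6 + 56x^5 + 70x^4 + 56x^3 + 28x^2 + 8x + 1
the matrix is upper triangular; its diagonal is (2, -1/2, 13/4, -19/8, 97/16, -211/32, 793/64, -2059/128, 6817/256)
for a triangular matrix the eigenvalues are the diagonal entries, with algebraic multiplicity their repetition count


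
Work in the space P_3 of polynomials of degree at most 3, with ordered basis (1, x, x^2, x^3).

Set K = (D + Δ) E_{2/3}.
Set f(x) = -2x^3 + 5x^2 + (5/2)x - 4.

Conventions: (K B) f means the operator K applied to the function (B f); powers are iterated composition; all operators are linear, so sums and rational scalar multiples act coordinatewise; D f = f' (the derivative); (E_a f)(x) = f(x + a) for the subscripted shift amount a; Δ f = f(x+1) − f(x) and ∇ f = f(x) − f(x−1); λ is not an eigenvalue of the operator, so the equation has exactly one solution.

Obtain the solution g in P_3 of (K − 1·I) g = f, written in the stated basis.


write g with unknown coordinates in the stated basis and equate coefficients in (K − 1·I) g = f
solving from the highest basis element down gives g = 2x^3 + 7x^2 + (95/2)x + 136
check: K g = 12x^2 + 50x + 132
so K g − 1·g = -2x^3 + 5x^2 + (5/2)x - 4 = f ✓

the result is g(x) = 2x^3 + 7x^2 + (95/2)x + 136


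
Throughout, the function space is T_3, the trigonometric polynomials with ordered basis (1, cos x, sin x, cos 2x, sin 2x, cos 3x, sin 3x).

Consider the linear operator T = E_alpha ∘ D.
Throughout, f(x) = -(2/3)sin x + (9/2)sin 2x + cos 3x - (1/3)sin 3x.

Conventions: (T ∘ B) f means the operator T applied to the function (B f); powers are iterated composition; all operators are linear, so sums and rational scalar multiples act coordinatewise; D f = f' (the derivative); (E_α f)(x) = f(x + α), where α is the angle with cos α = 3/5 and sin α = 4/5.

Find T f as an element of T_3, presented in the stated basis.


D f = -(2/3)cos x + 9cos 2x - cos 3x - 3sin 3x
E_alpha D f = -(2/5)cos x + (8/15)sin x - (63/25)cos 2x - (216/25)sin 2x - (3/25)cos 3x + (79/25)sin 3x

the image equals g(x) = -(2/5)cos x + (8/15)sin x - (63/25)cos 2x - (216/25)sin 2x - (3/25)cos 3x + (79/25)sin 3x


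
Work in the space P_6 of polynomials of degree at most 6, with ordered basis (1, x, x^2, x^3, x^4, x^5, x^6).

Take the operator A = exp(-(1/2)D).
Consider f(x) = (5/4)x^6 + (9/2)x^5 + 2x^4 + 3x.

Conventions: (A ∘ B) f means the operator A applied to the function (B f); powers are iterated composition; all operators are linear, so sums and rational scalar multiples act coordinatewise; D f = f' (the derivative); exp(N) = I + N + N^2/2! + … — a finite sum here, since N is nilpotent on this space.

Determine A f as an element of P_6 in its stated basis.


order-1 term: -(15/4)x^5 - (45/4)x^4 - 4x^3 - 3/2
order-2 term: (75/16)x^4 + (45/4)x^3 + 3x^2
order-3 term: -(25/8)x^3 - (45/8)x^2 - x
order-4 term: (75/64)x^2 + (45/32)x + 1/8
order-5 term: -(15/64)x - 9/64
order-6 term: 5/256
the series for exp(-(1/2)D) f terminates at order 6
exp(-(1/2)D) f = (5/4)x^6 + (3/4)x^5 - (73/16)x^4 + (33/8)x^3 - (93/64)x^2 + (203/64)x - 383/256

the result is g(x) = (5/4)x^6 + (3/4)x^5 - (73/16)x^4 + (33/8)x^3 - (93/64)x^2 + (203/64)x - 383/256


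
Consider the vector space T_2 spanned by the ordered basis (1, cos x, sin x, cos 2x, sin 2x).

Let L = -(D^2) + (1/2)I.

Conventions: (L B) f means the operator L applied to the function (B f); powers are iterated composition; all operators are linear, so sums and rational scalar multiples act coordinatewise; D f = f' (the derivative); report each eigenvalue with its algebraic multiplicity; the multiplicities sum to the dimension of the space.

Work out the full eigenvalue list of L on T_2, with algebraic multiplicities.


λ = 1/2 (multiplicity 1), λ = 3/2 (multiplicity 2), λ = 9/2 (multiplicity 2)

image of 1: 1/2
image of cos x: (3/2)cos x
image of sin x: (3/2)sin x
image of cos 2x: (9/2)cos 2x
image of sin 2x: (9/2)sin 2x
the matrix is diagonal; its diagonal is (1/2, 3/2, 3/2, 9/2, 9/2)
for a triangular matrix the eigenvalues are the diagonal entries, with algebraic multiplicity their repetition count


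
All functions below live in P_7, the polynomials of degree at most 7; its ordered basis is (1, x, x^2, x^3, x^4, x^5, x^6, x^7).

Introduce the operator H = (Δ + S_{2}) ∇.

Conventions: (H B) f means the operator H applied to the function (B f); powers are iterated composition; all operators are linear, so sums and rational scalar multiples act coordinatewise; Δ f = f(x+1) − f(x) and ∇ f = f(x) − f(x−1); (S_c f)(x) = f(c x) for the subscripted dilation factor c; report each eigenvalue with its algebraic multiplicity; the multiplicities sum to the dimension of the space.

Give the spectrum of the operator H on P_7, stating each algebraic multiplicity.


image of 1: 0
image of x: 1
image of x^2: 4x + 1
image of x^3: 12x^2 + 1
image of x^4: 32x^3 - 12x^2 + 8x + 1
image of x^5: 80x^4 - 60x^3 + 40x^2 + 1
image of x^6: 192x^5 - 210x^4 + 160x^3 - 30x^2 + 12x + 1
image of x^7: 448x^6 - 630x^5 + 560x^4 - 210x^3 + 84x^2 + 1
the matrix is upper triangular; its diagonal is (0, 0, 0, 0, 0, 0, 0, 0)
for a triangular matrix the eigenvalues are the diagonal entries, with algebraic multiplicity their repetition count

λ = 0 (multiplicity 8)


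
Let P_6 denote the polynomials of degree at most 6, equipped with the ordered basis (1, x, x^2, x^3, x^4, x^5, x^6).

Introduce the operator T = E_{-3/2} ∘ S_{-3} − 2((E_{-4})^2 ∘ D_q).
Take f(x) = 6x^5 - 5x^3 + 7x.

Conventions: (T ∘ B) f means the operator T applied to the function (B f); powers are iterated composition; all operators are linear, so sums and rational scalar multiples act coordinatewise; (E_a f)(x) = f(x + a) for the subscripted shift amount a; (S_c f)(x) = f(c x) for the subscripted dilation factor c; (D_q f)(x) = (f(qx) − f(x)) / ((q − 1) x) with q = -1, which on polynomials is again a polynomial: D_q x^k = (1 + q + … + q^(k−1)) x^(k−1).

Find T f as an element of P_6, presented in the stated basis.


S_{-3} f = -1458x^5 + 135x^3 - 21x
E_{-3/2} S_{-3} f = -1458x^5 + 10935x^4 - 32670x^3 + 48600x^2 - (288123/8)x + 170361/16
D_q f = 6x^4 - 5x^2 + 7
E_{-4} D_q f = 6x^4 - 96x^3 + 571x^2 - 1496x + 1463
E_{-4} E_{-4} D_q f = 6x^4 - 192x^3 + 2299x^2 - 12208x + 24263
(-2((E_{-4})^2 ∘ D_q)) f = -12x^4 + 384x^3 - 4598x^2 + 24416x - 48526
(E_{-3/2} ∘ S_{-3} − 2((E_{-4})^2 ∘ D_q)) f = -1458x^5 + 10923x^4 - 32286x^3 + 44002x^2 - (92795/8)x - 606055/16

the result is g(x) = -1458x^5 + 10923x^4 - 32286x^3 + 44002x^2 - (92795/8)x - 606055/16


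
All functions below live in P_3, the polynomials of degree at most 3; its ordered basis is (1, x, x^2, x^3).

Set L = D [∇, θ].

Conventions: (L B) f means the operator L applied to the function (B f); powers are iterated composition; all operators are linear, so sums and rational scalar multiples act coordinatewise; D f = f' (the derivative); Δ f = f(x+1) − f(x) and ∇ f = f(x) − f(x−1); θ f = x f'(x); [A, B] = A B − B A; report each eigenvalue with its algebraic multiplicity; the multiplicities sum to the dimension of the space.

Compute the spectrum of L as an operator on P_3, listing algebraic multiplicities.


image of 1: 0
image of x: 0
image of x^2: 2
image of x^3: 6x - 6
the matrix is upper triangular; its diagonal is (0, 0, 0, 0)
for a triangular matrix the eigenvalues are the diagonal entries, with algebraic multiplicity their repetition count

λ = 0 (multiplicity 4)


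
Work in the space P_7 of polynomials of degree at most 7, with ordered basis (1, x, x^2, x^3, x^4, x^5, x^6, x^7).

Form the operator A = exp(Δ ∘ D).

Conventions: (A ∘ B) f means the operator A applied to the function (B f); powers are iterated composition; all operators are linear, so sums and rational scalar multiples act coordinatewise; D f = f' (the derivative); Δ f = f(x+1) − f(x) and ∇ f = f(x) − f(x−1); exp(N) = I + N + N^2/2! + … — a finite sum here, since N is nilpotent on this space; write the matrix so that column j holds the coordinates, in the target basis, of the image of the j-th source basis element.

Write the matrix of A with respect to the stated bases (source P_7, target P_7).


the matrix is [[1, 0, 2, 3, 16, 65, 336, 1897]; [0, 1, 0, 6, 12, 80, 390, 2352]; [0, 0, 1, 0, 12, 30, 240, 1365]; [0, 0, 0, 1, 0, 20, 60, 560]; [0, 0, 0, 0, 1, 0, 30, 105]; [0, 0, 0, 0, 0, 1, 0, 42]; [0, 0, 0, 0, 0, 0, 1, 0]; [0, 0, 0, 0, 0, 0, 0, 1]] (rows listed top to bottom)

image of 1: 1
image of x: x
image of x^2: x^2 + 2
image of x^3: x^3 + 6x + 3
image of x^4: x^4 + 12x^2 + 12x + 16
image of x^5: x^5 + 20x^3 + 30x^2 + 80x + 65
image of x^6: x^6 + 30x^4 + 60x^3 + 240x^2 + 390x + 336
image of x^7: x^7 + 42x^5 + 105x^4 + 560x^3 + 1365x^2 + 2352x + 1897
each image's coordinates form column j of the matrix
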